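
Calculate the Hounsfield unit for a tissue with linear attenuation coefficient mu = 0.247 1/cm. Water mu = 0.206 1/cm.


HU = ((mu_tissue - mu_water) / mu_water) * 1000
HU = ((0.247 - 0.206) / 0.206) * 1000
HU = 199


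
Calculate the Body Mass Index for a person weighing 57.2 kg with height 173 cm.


BMI = weight / height^2
height = 173 cm = 1.73 m
BMI = 57.2 / 1.73^2
BMI = 19.11 kg/m^2


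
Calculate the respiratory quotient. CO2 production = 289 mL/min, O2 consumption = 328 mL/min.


RQ = VCO2 / VO2
RQ = 289 / 328
RQ = 0.8811


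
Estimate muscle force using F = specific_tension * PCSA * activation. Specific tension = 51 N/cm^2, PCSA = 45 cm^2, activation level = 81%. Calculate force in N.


F = sigma * PCSA * activation
F = 51 * 45 * 0.81
F = 1859 N


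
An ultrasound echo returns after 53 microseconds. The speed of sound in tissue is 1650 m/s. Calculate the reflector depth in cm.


depth = c * t / 2
t = 53 us = 5.3000e-05 s
depth = 1650 * 5.3000e-05 / 2
depth = 0.043725 m = 4.3725 cm


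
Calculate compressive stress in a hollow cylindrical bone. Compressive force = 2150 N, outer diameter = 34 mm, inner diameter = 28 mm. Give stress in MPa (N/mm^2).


A = pi*(r_o^2 - r_i^2)
r_o = 17 mm, r_i = 14 mm
A = 292.168 mm^2
sigma = F/A = 2150 / 292.168
sigma = 7.359 MPa


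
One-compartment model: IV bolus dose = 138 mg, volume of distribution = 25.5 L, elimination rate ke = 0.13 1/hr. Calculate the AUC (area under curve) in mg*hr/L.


C0 = Dose/Vd = 138/25.5 = 5.41176 mg/L
AUC = C0/ke = 5.41176/0.13
AUC = 41.63 mg*hr/L


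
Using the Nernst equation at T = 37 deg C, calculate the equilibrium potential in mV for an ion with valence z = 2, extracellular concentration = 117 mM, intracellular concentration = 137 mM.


E = (RT/(zF)) * ln(C_out/C_in)
T = 37 + 273.15 = 310.15 K
E = (8.314 * 310.15 / (2 * 96485)) * ln(117/137)
E = -2.109 mV


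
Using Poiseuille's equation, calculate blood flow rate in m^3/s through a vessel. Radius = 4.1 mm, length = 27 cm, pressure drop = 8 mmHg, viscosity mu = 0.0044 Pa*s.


Q = pi*r^4*dP / (8*mu*L)
r = 0.0041 m, L = 0.27 m
dP = 8 mmHg = 1066.576 Pa
Q = 9.9626e-05 m^3/s


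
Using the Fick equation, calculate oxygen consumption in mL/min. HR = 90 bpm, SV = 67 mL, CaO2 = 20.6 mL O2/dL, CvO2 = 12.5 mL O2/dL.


CO = HR*SV = 90*67/1000 = 6.03 L/min
a-v O2 diff = 20.6 - 12.5 = 8.1 mL/dL
VO2 = CO * (CaO2-CvO2) * 10 dL/L
VO2 = 6.03 * 8.1 * 10
VO2 = 488.4 mL/min


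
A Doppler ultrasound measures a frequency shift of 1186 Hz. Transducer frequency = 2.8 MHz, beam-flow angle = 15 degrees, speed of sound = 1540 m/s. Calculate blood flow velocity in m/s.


v = fd * c / (2 * f0 * cos(theta))
v = 1186 * 1540 / (2 * 2.8000e+06 * cos(15))
v = 0.3377 m/s


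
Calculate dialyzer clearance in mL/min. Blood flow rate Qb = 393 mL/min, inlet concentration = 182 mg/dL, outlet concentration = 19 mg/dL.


K = Qb * (Cb_in - Cb_out) / Cb_in
K = 393 * (182 - 19) / 182
K = 352 mL/min


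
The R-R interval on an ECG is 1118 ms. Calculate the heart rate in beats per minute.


HR = 60 / RR_interval(s)
RR = 1118 ms = 1.118 s
HR = 60 / 1.118 = 53.67 bpm


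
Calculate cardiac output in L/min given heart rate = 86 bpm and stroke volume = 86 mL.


CO = HR * SV
CO = 86 * 86 / 1000
CO = 7.396 L/min


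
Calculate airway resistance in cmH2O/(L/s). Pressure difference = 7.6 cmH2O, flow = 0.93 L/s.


R = dP / flow
R = 7.6 / 0.93
R = 8.172 cmH2O/(L/s)


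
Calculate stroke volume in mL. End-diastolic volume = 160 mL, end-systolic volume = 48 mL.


SV = EDV - ESV
SV = 160 - 48
SV = 112 mL


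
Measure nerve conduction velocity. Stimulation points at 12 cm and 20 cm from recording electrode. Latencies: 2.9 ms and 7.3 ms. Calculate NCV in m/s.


Distance = (20 - 12) / 100 = 0.08 m
dt = (7.3 - 2.9) / 1000 = 0.0044 s
NCV = dist / dt = 18.18 m/s


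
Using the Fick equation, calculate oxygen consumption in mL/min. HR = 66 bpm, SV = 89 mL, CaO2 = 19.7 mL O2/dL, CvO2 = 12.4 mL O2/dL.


CO = HR*SV = 66*89/1000 = 5.874 L/min
a-v O2 diff = 19.7 - 12.4 = 7.3 mL/dL
VO2 = CO * (CaO2-CvO2) * 10 dL/L
VO2 = 5.874 * 7.3 * 10
VO2 = 428.8 mL/min


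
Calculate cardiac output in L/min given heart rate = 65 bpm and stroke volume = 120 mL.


CO = HR * SV
CO = 65 * 120 / 1000
CO = 7.8 L/min


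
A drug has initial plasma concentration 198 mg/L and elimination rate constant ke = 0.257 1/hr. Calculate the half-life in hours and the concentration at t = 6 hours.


t_half = ln(2) / ke = 0.693147 / 0.257 = 2.697 hr
C(t) = C0 * exp(-ke*t) = 198 * exp(-0.257*6)
C(6) = 42.36 mg/L


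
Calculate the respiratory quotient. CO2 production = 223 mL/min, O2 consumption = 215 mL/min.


RQ = VCO2 / VO2
RQ = 223 / 215
RQ = 1.037


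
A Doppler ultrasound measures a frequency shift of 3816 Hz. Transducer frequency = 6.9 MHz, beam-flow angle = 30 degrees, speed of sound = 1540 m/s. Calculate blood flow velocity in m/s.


v = fd * c / (2 * f0 * cos(theta))
v = 3816 * 1540 / (2 * 6.9000e+06 * cos(30))
v = 0.4917 m/s


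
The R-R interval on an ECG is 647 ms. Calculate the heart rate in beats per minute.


HR = 60 / RR_interval(s)
RR = 647 ms = 0.647 s
HR = 60 / 0.647 = 92.74 bpm


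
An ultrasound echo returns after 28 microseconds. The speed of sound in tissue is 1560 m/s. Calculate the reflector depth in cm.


depth = c * t / 2
t = 28 us = 2.8000e-05 s
depth = 1560 * 2.8000e-05 / 2
depth = 0.02184 m = 2.184 cm


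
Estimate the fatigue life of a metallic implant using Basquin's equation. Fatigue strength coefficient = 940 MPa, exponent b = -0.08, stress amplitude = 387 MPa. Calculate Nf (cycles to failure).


sigma_a = sigma_f' * (2Nf)^b
2Nf = (sigma_a/sigma_f')^(1/b)
2Nf = (387/940)^(1/-0.08)
2Nf = 65722.051
Nf = 3.286e+04


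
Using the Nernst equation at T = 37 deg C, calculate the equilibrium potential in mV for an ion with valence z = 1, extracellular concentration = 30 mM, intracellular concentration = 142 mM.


E = (RT/(zF)) * ln(C_out/C_in)
T = 37 + 273.15 = 310.15 K
E = (8.314 * 310.15 / (1 * 96485)) * ln(30/142)
E = -41.55 mV


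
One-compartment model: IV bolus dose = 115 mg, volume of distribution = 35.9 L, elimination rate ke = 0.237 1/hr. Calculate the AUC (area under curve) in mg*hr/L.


C0 = Dose/Vd = 115/35.9 = 3.20334 mg/L
AUC = C0/ke = 3.20334/0.237
AUC = 13.52 mg*hr/L


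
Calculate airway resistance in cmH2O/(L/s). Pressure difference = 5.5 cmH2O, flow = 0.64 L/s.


R = dP / flow
R = 5.5 / 0.64
R = 8.594 cmH2O/(L/s)


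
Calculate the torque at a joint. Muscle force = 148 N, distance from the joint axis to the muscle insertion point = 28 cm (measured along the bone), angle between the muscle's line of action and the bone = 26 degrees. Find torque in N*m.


Torque = F * d * sin(theta)   (moment arm = d*sin(theta))
d = 28 cm = 0.28 m
Torque = 148 * 0.28 * sin(26)
Torque = 18.17 N*m


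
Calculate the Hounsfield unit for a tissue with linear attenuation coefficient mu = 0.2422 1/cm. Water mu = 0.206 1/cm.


HU = ((mu_tissue - mu_water) / mu_water) * 1000
HU = ((0.2422 - 0.206) / 0.206) * 1000
HU = 175.7


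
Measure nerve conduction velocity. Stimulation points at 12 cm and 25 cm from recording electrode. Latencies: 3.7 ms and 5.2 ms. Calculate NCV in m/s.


Distance = (25 - 12) / 100 = 0.13 m
dt = (5.2 - 3.7) / 1000 = 0.0015 s
NCV = dist / dt = 86.67 m/s


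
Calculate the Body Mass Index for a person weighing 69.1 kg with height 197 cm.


BMI = weight / height^2
height = 197 cm = 1.97 m
BMI = 69.1 / 1.97^2
BMI = 17.81 kg/m^2


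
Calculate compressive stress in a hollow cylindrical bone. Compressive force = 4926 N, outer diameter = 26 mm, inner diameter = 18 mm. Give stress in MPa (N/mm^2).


A = pi*(r_o^2 - r_i^2)
r_o = 13 mm, r_i = 9 mm
A = 276.46 mm^2
sigma = F/A = 4926 / 276.46
sigma = 17.82 MPa


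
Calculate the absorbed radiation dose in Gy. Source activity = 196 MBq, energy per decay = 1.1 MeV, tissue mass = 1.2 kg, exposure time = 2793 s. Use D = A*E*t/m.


A = 196 MBq = 1.9600e+08 Bq
E = 1.1 MeV = 1.7622e-13 J
D = A*E*t/m = 1.9600e+08*1.7622e-13*2793/1.2
D = 0.08039 Gy


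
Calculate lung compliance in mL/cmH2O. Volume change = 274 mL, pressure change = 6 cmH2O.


C = dV / dP
C = 274 / 6
C = 45.67 mL/cmH2O


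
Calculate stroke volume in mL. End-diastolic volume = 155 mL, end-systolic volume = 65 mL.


SV = EDV - ESV
SV = 155 - 65
SV = 90 mL


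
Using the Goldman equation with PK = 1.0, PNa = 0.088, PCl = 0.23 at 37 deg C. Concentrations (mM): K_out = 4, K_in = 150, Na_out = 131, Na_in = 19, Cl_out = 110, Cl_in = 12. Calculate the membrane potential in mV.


Vm = (RT/F)*ln((PK*Ko + PNa*Nao + PCl*Cli)/(PK*Ki + PNa*Nai + PCl*Clo))
Numer = 18.288, Denom = 176.972
Vm = -60.66 mV


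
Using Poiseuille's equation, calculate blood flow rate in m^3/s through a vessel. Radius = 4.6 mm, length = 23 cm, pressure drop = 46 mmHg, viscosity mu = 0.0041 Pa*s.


Q = pi*r^4*dP / (8*mu*L)
r = 0.0046 m, L = 0.23 m
dP = 46 mmHg = 6132.812 Pa
Q = 0.001144 m^3/s


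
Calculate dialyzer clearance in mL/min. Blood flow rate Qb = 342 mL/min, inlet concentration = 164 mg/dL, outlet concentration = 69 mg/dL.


K = Qb * (Cb_in - Cb_out) / Cb_in
K = 342 * (164 - 69) / 164
K = 198.1 mL/min


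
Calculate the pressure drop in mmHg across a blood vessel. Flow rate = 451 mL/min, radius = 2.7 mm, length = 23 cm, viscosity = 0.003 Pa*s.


dP = 8*mu*L*Q / (pi*r^4)
Q = 451 mL/min = 7.51667e-06 m^3/s
dP = 248.519 Pa = 248.519 / 133.322 mmHg = 1.864 mmHg


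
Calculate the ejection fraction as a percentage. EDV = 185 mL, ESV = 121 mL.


SV = EDV - ESV = 185 - 121 = 64 mL
EF = SV/EDV * 100 = 64/185 * 100
EF = 34.59%


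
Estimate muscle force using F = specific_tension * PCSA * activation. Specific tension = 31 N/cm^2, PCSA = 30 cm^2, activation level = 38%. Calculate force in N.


F = sigma * PCSA * activation
F = 31 * 30 * 0.38
F = 353.4 N


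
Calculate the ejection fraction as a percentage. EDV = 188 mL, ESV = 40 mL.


SV = EDV - ESV = 188 - 40 = 148 mL
EF = SV/EDV * 100 = 148/188 * 100
EF = 78.72%


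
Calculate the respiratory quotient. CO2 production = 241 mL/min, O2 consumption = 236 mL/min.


RQ = VCO2 / VO2
RQ = 241 / 236
RQ = 1.021


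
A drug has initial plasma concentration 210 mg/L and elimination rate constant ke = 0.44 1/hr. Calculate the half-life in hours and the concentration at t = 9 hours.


t_half = ln(2) / ke = 0.693147 / 0.44 = 1.575 hr
C(t) = C0 * exp(-ke*t) = 210 * exp(-0.44*9)
C(9) = 4.003 mg/L


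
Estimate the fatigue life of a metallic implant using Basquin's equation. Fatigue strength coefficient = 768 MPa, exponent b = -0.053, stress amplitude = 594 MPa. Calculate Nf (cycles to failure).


sigma_a = sigma_f' * (2Nf)^b
2Nf = (sigma_a/sigma_f')^(1/b)
2Nf = (594/768)^(1/-0.053)
2Nf = 127.4044
Nf = 63.7


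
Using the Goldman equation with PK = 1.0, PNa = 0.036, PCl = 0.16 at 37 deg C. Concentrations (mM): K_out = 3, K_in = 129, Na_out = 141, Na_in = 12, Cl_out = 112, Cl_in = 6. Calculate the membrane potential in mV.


Vm = (RT/F)*ln((PK*Ko + PNa*Nao + PCl*Cli)/(PK*Ki + PNa*Nai + PCl*Clo))
Numer = 9.036, Denom = 147.352
Vm = -74.61 mV


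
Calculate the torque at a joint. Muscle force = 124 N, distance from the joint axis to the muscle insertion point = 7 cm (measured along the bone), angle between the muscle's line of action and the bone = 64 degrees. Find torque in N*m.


Torque = F * d * sin(theta)   (moment arm = d*sin(theta))
d = 7 cm = 0.07 m
Torque = 124 * 0.07 * sin(64)
Torque = 7.802 N*m


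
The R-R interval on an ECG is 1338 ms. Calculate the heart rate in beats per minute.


HR = 60 / RR_interval(s)
RR = 1338 ms = 1.338 s
HR = 60 / 1.338 = 44.84 bpm


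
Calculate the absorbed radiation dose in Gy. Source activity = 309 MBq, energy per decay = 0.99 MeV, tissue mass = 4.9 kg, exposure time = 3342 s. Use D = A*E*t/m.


A = 309 MBq = 3.0900e+08 Bq
E = 0.99 MeV = 1.58598e-13 J
D = A*E*t/m = 3.0900e+08*1.58598e-13*3342/4.9
D = 0.03342 Gy


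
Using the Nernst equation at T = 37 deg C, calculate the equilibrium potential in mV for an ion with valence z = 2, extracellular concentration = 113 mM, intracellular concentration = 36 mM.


E = (RT/(zF)) * ln(C_out/C_in)
T = 37 + 273.15 = 310.15 K
E = (8.314 * 310.15 / (2 * 96485)) * ln(113/36)
E = 15.29 mV


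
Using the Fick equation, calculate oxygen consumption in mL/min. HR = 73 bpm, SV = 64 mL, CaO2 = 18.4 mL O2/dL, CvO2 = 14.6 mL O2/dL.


CO = HR*SV = 73*64/1000 = 4.672 L/min
a-v O2 diff = 18.4 - 14.6 = 3.8 mL/dL
VO2 = CO * (CaO2-CvO2) * 10 dL/L
VO2 = 4.672 * 3.8 * 10
VO2 = 177.5 mL/min


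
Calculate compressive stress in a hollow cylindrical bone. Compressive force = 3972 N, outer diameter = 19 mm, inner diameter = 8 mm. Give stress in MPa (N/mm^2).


A = pi*(r_o^2 - r_i^2)
r_o = 9.5 mm, r_i = 4 mm
A = 233.263 mm^2
sigma = F/A = 3972 / 233.263
sigma = 17.03 MPa


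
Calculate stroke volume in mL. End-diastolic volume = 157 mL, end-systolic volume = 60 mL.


SV = EDV - ESV
SV = 157 - 60
SV = 97 mL


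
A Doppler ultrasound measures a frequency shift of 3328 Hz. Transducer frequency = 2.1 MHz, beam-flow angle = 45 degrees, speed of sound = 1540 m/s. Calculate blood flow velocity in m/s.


v = fd * c / (2 * f0 * cos(theta))
v = 3328 * 1540 / (2 * 2.1000e+06 * cos(45))
v = 1.726 m/s


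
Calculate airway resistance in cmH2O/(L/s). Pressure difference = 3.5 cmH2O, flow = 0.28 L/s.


R = dP / flow
R = 3.5 / 0.28
R = 12.5 cmH2O/(L/s)


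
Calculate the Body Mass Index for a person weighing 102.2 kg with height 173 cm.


BMI = weight / height^2
height = 173 cm = 1.73 m
BMI = 102.2 / 1.73^2
BMI = 34.15 kg/m^2


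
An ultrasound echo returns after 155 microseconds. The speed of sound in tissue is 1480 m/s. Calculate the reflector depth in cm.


depth = c * t / 2
t = 155 us = 1.5500e-04 s
depth = 1480 * 1.5500e-04 / 2
depth = 0.1147 m = 11.47 cm


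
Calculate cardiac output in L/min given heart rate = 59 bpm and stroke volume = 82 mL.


CO = HR * SV
CO = 59 * 82 / 1000
CO = 4.838 L/min


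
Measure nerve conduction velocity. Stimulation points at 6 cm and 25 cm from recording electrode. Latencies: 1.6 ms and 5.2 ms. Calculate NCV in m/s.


Distance = (25 - 6) / 100 = 0.19 m
dt = (5.2 - 1.6) / 1000 = 0.0036 s
NCV = dist / dt = 52.78 m/s


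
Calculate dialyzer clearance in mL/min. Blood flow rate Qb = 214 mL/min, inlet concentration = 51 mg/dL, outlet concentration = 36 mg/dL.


K = Qb * (Cb_in - Cb_out) / Cb_in
K = 214 * (51 - 36) / 51
K = 62.94 mL/min


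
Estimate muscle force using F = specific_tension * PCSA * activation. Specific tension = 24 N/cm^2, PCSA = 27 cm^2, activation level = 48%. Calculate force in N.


F = sigma * PCSA * activation
F = 24 * 27 * 0.48
F = 311 N


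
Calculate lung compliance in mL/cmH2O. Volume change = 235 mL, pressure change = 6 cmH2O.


C = dV / dP
C = 235 / 6
C = 39.17 mL/cmH2O


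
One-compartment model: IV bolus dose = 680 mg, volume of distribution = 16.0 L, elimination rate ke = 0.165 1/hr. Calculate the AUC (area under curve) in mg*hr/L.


C0 = Dose/Vd = 680/16.0 = 42.5 mg/L
AUC = C0/ke = 42.5/0.165
AUC = 257.6 mg*hr/L


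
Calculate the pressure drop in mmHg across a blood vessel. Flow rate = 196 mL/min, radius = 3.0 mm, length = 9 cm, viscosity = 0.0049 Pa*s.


dP = 8*mu*L*Q / (pi*r^4)
Q = 196 mL/min = 3.26667e-06 m^3/s
dP = 45.2896 Pa = 45.2896 / 133.322 mmHg = 0.3397 mmHg


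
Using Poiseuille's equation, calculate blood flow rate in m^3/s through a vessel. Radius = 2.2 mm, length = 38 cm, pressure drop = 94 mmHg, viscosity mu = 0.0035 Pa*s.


Q = pi*r^4*dP / (8*mu*L)
r = 0.0022 m, L = 0.38 m
dP = 94 mmHg = 12532.268 Pa
Q = 8.6682e-05 m^3/s


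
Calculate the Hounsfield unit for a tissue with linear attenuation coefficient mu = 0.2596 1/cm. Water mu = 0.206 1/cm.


HU = ((mu_tissue - mu_water) / mu_water) * 1000
HU = ((0.2596 - 0.206) / 0.206) * 1000
HU = 260.2


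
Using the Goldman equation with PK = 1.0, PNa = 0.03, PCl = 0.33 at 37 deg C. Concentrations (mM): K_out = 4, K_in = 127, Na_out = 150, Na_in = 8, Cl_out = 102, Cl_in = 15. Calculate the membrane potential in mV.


Vm = (RT/F)*ln((PK*Ko + PNa*Nao + PCl*Cli)/(PK*Ki + PNa*Nai + PCl*Clo))
Numer = 13.45, Denom = 160.9
Vm = -66.33 mV


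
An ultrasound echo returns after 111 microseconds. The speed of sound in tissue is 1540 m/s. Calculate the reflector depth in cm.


depth = c * t / 2
t = 111 us = 1.1100e-04 s
depth = 1540 * 1.1100e-04 / 2
depth = 0.08547 m = 8.547 cm


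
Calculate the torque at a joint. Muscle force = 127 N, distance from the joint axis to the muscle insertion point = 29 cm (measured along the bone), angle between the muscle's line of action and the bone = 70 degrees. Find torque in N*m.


Torque = F * d * sin(theta)   (moment arm = d*sin(theta))
d = 29 cm = 0.29 m
Torque = 127 * 0.29 * sin(70)
Torque = 34.61 N*m


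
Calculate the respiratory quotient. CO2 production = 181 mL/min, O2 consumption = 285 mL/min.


RQ = VCO2 / VO2
RQ = 181 / 285
RQ = 0.6351


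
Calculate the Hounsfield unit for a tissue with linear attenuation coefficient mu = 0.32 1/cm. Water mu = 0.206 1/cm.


HU = ((mu_tissue - mu_water) / mu_water) * 1000
HU = ((0.32 - 0.206) / 0.206) * 1000
HU = 553.4


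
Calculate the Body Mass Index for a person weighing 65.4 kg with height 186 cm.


BMI = weight / height^2
height = 186 cm = 1.86 m
BMI = 65.4 / 1.86^2
BMI = 18.9 kg/m^2


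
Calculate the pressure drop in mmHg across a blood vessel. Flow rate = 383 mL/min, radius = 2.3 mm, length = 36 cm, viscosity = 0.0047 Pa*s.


dP = 8*mu*L*Q / (pi*r^4)
Q = 383 mL/min = 6.38333e-06 m^3/s
dP = 982.826 Pa = 982.826 / 133.322 mmHg = 7.372 mmHg


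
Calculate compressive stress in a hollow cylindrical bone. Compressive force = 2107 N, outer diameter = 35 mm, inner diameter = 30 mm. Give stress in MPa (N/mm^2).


A = pi*(r_o^2 - r_i^2)
r_o = 17.5 mm, r_i = 15 mm
A = 255.254 mm^2
sigma = F/A = 2107 / 255.254
sigma = 8.255 MPa


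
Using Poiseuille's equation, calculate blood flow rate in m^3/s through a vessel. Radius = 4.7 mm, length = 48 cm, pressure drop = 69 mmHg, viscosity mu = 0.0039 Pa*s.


Q = pi*r^4*dP / (8*mu*L)
r = 0.0047 m, L = 0.48 m
dP = 69 mmHg = 9199.218 Pa
Q = 9.4166e-04 m^3/s


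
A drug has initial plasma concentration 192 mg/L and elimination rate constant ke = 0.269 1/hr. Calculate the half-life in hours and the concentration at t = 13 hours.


t_half = ln(2) / ke = 0.693147 / 0.269 = 2.577 hr
C(t) = C0 * exp(-ke*t) = 192 * exp(-0.269*13)
C(13) = 5.815 mg/L


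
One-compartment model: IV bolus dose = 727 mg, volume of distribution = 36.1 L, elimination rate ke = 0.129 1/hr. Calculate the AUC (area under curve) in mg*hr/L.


C0 = Dose/Vd = 727/36.1 = 20.1385 mg/L
AUC = C0/ke = 20.1385/0.129
AUC = 156.1 mg*hr/L


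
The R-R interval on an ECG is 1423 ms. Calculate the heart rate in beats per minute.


HR = 60 / RR_interval(s)
RR = 1423 ms = 1.423 s
HR = 60 / 1.423 = 42.16 bpm


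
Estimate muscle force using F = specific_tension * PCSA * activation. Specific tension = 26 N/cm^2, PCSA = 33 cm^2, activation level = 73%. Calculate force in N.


F = sigma * PCSA * activation
F = 26 * 33 * 0.73
F = 626.3 N


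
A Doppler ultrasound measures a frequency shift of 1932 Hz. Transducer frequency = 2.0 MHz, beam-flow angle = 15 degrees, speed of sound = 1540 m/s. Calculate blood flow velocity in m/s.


v = fd * c / (2 * f0 * cos(theta))
v = 1932 * 1540 / (2 * 2.0000e+06 * cos(15))
v = 0.7701 m/s


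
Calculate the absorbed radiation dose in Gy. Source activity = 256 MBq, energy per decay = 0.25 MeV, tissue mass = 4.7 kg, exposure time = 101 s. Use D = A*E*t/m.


A = 256 MBq = 2.5600e+08 Bq
E = 0.25 MeV = 4.005e-14 J
D = A*E*t/m = 2.5600e+08*4.005e-14*101/4.7
D = 2.2033e-04 Gy


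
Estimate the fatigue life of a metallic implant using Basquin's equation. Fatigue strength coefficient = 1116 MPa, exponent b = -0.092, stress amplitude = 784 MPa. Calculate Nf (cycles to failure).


sigma_a = sigma_f' * (2Nf)^b
2Nf = (sigma_a/sigma_f')^(1/b)
2Nf = (784/1116)^(1/-0.092)
2Nf = 46.433083
Nf = 23.22


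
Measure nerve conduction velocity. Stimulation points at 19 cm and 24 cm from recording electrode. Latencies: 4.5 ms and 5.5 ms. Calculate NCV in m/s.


Distance = (24 - 19) / 100 = 0.05 m
dt = (5.5 - 4.5) / 1000 = 0.001 s
NCV = dist / dt = 50 m/s


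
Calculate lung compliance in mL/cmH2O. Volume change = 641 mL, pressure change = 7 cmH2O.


C = dV / dP
C = 641 / 7
C = 91.57 mL/cmH2O


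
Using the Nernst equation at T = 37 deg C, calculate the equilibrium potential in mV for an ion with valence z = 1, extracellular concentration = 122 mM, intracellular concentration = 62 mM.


E = (RT/(zF)) * ln(C_out/C_in)
T = 37 + 273.15 = 310.15 K
E = (8.314 * 310.15 / (1 * 96485)) * ln(122/62)
E = 18.09 mV


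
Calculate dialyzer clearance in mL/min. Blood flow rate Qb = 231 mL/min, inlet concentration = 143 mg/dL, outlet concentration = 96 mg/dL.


K = Qb * (Cb_in - Cb_out) / Cb_in
K = 231 * (143 - 96) / 143
K = 75.92 mL/min


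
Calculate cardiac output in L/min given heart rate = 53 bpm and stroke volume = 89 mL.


CO = HR * SV
CO = 53 * 89 / 1000
CO = 4.717 L/min


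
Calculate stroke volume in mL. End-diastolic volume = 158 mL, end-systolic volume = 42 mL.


SV = EDV - ESV
SV = 158 - 42
SV = 116 mL


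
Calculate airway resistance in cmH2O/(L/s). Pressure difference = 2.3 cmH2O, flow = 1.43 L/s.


R = dP / flow
R = 2.3 / 1.43
R = 1.608 cmH2O/(L/s)


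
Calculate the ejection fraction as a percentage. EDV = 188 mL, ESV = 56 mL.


SV = EDV - ESV = 188 - 56 = 132 mL
EF = SV/EDV * 100 = 132/188 * 100
EF = 70.21%


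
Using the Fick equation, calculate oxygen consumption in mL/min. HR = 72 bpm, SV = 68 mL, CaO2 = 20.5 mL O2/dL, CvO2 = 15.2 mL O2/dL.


CO = HR*SV = 72*68/1000 = 4.896 L/min
a-v O2 diff = 20.5 - 15.2 = 5.3 mL/dL
VO2 = CO * (CaO2-CvO2) * 10 dL/L
VO2 = 4.896 * 5.3 * 10
VO2 = 259.5 mL/min


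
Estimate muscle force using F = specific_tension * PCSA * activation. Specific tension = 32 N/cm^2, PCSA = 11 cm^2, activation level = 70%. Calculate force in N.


F = sigma * PCSA * activation
F = 32 * 11 * 0.7
F = 246.4 N


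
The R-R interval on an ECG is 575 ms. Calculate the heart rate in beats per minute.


HR = 60 / RR_interval(s)
RR = 575 ms = 0.575 s
HR = 60 / 0.575 = 104.3 bpm


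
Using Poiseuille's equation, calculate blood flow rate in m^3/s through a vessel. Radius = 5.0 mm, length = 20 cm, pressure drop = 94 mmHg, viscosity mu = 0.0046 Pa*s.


Q = pi*r^4*dP / (8*mu*L)
r = 0.005 m, L = 0.2 m
dP = 94 mmHg = 12532.268 Pa
Q = 0.003343 m^3/s


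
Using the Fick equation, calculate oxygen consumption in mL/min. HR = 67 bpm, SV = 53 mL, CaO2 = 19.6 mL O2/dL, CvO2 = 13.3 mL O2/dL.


CO = HR*SV = 67*53/1000 = 3.551 L/min
a-v O2 diff = 19.6 - 13.3 = 6.3 mL/dL
VO2 = CO * (CaO2-CvO2) * 10 dL/L
VO2 = 3.551 * 6.3 * 10
VO2 = 223.7 mL/min


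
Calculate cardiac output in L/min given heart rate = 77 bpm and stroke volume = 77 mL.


CO = HR * SV
CO = 77 * 77 / 1000
CO = 5.929 L/min


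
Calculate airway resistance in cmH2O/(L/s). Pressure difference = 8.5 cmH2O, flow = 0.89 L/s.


R = dP / flow
R = 8.5 / 0.89
R = 9.551 cmH2O/(L/s)


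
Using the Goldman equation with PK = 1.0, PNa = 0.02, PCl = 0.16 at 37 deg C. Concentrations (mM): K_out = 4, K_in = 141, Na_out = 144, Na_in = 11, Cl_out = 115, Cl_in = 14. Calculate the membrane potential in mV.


Vm = (RT/F)*ln((PK*Ko + PNa*Nao + PCl*Cli)/(PK*Ki + PNa*Nai + PCl*Clo))
Numer = 9.12, Denom = 159.62
Vm = -76.5 mV


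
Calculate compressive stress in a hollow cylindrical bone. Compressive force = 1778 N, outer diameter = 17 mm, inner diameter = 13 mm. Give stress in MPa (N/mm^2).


A = pi*(r_o^2 - r_i^2)
r_o = 8.5 mm, r_i = 6.5 mm
A = 94.2478 mm^2
sigma = F/A = 1778 / 94.2478
sigma = 18.87 MPa


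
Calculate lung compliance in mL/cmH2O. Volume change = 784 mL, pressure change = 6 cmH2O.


C = dV / dP
C = 784 / 6
C = 130.7 mL/cmH2O


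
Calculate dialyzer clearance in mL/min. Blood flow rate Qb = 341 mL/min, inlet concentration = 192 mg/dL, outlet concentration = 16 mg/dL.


K = Qb * (Cb_in - Cb_out) / Cb_in
K = 341 * (192 - 16) / 192
K = 312.6 mL/min


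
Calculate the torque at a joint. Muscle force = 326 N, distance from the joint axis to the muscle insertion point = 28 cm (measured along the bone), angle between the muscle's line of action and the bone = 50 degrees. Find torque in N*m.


Torque = F * d * sin(theta)   (moment arm = d*sin(theta))
d = 28 cm = 0.28 m
Torque = 326 * 0.28 * sin(50)
Torque = 69.92 N*m


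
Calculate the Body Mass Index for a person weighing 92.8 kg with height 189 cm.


BMI = weight / height^2
height = 189 cm = 1.89 m
BMI = 92.8 / 1.89^2
BMI = 25.98 kg/m^2


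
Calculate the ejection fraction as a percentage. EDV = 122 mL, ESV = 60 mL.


SV = EDV - ESV = 122 - 60 = 62 mL
EF = SV/EDV * 100 = 62/122 * 100
EF = 50.82%


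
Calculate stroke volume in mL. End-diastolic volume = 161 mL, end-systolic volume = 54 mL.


SV = EDV - ESV
SV = 161 - 54
SV = 107 mL


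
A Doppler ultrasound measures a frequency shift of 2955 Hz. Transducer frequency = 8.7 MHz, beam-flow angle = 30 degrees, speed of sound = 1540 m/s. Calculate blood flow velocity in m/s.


v = fd * c / (2 * f0 * cos(theta))
v = 2955 * 1540 / (2 * 8.7000e+06 * cos(30))
v = 0.302 m/s


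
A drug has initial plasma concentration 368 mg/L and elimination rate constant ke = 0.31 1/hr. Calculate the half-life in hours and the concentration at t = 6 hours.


t_half = ln(2) / ke = 0.693147 / 0.31 = 2.236 hr
C(t) = C0 * exp(-ke*t) = 368 * exp(-0.31*6)
C(6) = 57.29 mg/L


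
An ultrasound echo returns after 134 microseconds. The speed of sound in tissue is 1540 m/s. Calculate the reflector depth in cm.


depth = c * t / 2
t = 134 us = 1.3400e-04 s
depth = 1540 * 1.3400e-04 / 2
depth = 0.10318 m = 10.318 cm


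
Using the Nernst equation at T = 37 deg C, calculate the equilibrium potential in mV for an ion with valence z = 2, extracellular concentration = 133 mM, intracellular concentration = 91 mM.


E = (RT/(zF)) * ln(C_out/C_in)
T = 37 + 273.15 = 310.15 K
E = (8.314 * 310.15 / (2 * 96485)) * ln(133/91)
E = 5.071 mV


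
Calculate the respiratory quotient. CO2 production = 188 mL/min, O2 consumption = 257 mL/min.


RQ = VCO2 / VO2
RQ = 188 / 257
RQ = 0.7315


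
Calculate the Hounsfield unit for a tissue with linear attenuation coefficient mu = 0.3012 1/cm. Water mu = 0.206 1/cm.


HU = ((mu_tissue - mu_water) / mu_water) * 1000
HU = ((0.3012 - 0.206) / 0.206) * 1000
HU = 462.1


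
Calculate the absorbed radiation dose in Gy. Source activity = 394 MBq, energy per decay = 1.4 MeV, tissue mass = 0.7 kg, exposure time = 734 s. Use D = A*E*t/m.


A = 394 MBq = 3.9400e+08 Bq
E = 1.4 MeV = 2.2428e-13 J
D = A*E*t/m = 3.9400e+08*2.2428e-13*734/0.7
D = 0.09266 Gy


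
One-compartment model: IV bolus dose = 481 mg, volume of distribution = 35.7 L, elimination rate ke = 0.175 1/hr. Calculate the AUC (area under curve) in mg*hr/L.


C0 = Dose/Vd = 481/35.7 = 13.4734 mg/L
AUC = C0/ke = 13.4734/0.175
AUC = 76.99 mg*hr/L


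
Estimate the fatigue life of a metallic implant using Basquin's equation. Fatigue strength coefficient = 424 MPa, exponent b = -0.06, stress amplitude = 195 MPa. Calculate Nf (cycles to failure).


sigma_a = sigma_f' * (2Nf)^b
2Nf = (sigma_a/sigma_f')^(1/b)
2Nf = (195/424)^(1/-0.06)
2Nf = 418974.34
Nf = 2.095e+05


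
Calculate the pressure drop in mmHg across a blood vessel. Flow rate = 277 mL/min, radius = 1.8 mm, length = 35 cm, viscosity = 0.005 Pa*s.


dP = 8*mu*L*Q / (pi*r^4)
Q = 277 mL/min = 4.61667e-06 m^3/s
dP = 1959.82 Pa = 1959.82 / 133.322 mmHg = 14.7 mmHg


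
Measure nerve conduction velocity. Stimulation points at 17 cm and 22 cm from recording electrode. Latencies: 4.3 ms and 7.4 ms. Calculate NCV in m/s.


Distance = (22 - 17) / 100 = 0.05 m
dt = (7.4 - 4.3) / 1000 = 0.0031 s
NCV = dist / dt = 16.13 m/s


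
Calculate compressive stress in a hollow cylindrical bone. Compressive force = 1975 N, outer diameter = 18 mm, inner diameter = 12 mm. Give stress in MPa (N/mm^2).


A = pi*(r_o^2 - r_i^2)
r_o = 9 mm, r_i = 6 mm
A = 141.372 mm^2
sigma = F/A = 1975 / 141.372
sigma = 13.97 MPa


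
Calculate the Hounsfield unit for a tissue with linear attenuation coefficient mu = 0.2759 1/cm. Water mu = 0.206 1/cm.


HU = ((mu_tissue - mu_water) / mu_water) * 1000
HU = ((0.2759 - 0.206) / 0.206) * 1000
HU = 339.3


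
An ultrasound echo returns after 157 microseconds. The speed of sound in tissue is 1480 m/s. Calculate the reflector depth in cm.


depth = c * t / 2
t = 157 us = 1.5700e-04 s
depth = 1480 * 1.5700e-04 / 2
depth = 0.11618 m = 11.618 cm


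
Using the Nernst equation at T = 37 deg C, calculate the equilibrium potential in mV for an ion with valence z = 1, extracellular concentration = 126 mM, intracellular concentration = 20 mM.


E = (RT/(zF)) * ln(C_out/C_in)
T = 37 + 273.15 = 310.15 K
E = (8.314 * 310.15 / (1 * 96485)) * ln(126/20)
E = 49.19 mV


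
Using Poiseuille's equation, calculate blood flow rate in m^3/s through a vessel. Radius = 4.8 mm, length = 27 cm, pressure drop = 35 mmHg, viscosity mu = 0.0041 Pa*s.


Q = pi*r^4*dP / (8*mu*L)
r = 0.0048 m, L = 0.27 m
dP = 35 mmHg = 4666.27 Pa
Q = 8.7871e-04 m^3/s


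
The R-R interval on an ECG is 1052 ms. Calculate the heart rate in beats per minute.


HR = 60 / RR_interval(s)
RR = 1052 ms = 1.052 s
HR = 60 / 1.052 = 57.03 bpm


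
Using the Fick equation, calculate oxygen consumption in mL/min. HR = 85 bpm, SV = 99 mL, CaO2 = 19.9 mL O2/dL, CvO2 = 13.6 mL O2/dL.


CO = HR*SV = 85*99/1000 = 8.415 L/min
a-v O2 diff = 19.9 - 13.6 = 6.3 mL/dL
VO2 = CO * (CaO2-CvO2) * 10 dL/L
VO2 = 8.415 * 6.3 * 10
VO2 = 530.1 mL/min


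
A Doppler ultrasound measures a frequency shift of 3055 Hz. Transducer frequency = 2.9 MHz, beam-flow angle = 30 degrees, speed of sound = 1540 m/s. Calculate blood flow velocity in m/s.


v = fd * c / (2 * f0 * cos(theta))
v = 3055 * 1540 / (2 * 2.9000e+06 * cos(30))
v = 0.9366 m/s


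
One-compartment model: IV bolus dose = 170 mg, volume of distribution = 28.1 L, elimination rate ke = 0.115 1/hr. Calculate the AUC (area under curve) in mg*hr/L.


C0 = Dose/Vd = 170/28.1 = 6.04982 mg/L
AUC = C0/ke = 6.04982/0.115
AUC = 52.61 mg*hr/L


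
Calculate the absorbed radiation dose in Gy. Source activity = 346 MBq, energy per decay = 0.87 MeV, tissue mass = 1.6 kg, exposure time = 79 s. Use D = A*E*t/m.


A = 346 MBq = 3.4600e+08 Bq
E = 0.87 MeV = 1.39374e-13 J
D = A*E*t/m = 3.4600e+08*1.39374e-13*79/1.6
D = 0.002381 Gy


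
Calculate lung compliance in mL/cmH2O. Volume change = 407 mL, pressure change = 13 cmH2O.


C = dV / dP
C = 407 / 13
C = 31.31 mL/cmH2O


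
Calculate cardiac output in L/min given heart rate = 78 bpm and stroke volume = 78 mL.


CO = HR * SV
CO = 78 * 78 / 1000
CO = 6.084 L/min


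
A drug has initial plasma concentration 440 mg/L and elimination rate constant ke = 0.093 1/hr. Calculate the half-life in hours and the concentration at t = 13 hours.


t_half = ln(2) / ke = 0.693147 / 0.093 = 7.453 hr
C(t) = C0 * exp(-ke*t) = 440 * exp(-0.093*13)
C(13) = 131.3 mg/L


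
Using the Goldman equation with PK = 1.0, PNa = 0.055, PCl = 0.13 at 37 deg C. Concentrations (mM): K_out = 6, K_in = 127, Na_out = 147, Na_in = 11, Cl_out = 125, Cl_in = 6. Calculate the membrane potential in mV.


Vm = (RT/F)*ln((PK*Ko + PNa*Nao + PCl*Cli)/(PK*Ki + PNa*Nai + PCl*Clo))
Numer = 14.865, Denom = 143.855
Vm = -60.66 mV


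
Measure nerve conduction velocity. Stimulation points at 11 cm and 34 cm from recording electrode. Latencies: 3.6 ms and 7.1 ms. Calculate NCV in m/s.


Distance = (34 - 11) / 100 = 0.23 m
dt = (7.1 - 3.6) / 1000 = 0.0035 s
NCV = dist / dt = 65.71 m/s


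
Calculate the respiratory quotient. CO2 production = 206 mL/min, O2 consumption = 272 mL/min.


RQ = VCO2 / VO2
RQ = 206 / 272
RQ = 0.7574


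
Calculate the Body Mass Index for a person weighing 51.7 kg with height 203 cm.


BMI = weight / height^2
height = 203 cm = 2.03 m
BMI = 51.7 / 2.03^2
BMI = 12.55 kg/m^2


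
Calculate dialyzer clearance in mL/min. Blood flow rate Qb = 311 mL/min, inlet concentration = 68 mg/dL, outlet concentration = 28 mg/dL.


K = Qb * (Cb_in - Cb_out) / Cb_in
K = 311 * (68 - 28) / 68
K = 182.9 mL/min


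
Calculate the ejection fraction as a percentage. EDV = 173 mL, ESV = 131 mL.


SV = EDV - ESV = 173 - 131 = 42 mL
EF = SV/EDV * 100 = 42/173 * 100
EF = 24.28%


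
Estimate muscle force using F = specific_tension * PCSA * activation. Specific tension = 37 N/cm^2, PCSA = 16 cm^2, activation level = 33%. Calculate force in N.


F = sigma * PCSA * activation
F = 37 * 16 * 0.33
F = 195.4 N


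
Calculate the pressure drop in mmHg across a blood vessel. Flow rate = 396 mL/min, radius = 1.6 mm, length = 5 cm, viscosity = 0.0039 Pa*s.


dP = 8*mu*L*Q / (pi*r^4)
Q = 396 mL/min = 6.6e-06 m^3/s
dP = 500.079 Pa = 500.079 / 133.322 mmHg = 3.751 mmHg


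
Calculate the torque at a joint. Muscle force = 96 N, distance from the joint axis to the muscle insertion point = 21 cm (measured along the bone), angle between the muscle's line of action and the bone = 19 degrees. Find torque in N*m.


Torque = F * d * sin(theta)   (moment arm = d*sin(theta))
d = 21 cm = 0.21 m
Torque = 96 * 0.21 * sin(19)
Torque = 6.563 N*m


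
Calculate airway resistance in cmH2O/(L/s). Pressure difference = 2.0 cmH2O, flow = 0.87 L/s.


R = dP / flow
R = 2.0 / 0.87
R = 2.299 cmH2O/(L/s)


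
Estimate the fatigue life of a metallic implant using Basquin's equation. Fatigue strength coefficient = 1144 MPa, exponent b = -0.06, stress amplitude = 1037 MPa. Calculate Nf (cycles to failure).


sigma_a = sigma_f' * (2Nf)^b
2Nf = (sigma_a/sigma_f')^(1/b)
2Nf = (1037/1144)^(1/-0.06)
2Nf = 5.1379255
Nf = 2.569


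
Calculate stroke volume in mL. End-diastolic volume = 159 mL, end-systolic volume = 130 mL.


SV = EDV - ESV
SV = 159 - 130
SV = 29 mL


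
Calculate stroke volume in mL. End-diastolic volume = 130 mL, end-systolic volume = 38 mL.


SV = EDV - ESV
SV = 130 - 38
SV = 92 mL


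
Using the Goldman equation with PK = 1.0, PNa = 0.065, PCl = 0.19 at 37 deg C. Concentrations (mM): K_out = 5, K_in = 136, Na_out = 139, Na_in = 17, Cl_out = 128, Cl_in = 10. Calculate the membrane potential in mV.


Vm = (RT/F)*ln((PK*Ko + PNa*Nao + PCl*Cli)/(PK*Ki + PNa*Nai + PCl*Clo))
Numer = 15.935, Denom = 161.425
Vm = -61.88 mV


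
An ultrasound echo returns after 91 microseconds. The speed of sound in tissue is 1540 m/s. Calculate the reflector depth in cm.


depth = c * t / 2
t = 91 us = 9.1000e-05 s
depth = 1540 * 9.1000e-05 / 2
depth = 0.07007 m = 7.007 cm


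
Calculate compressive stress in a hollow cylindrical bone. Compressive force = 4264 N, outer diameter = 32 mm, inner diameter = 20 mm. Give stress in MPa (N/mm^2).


A = pi*(r_o^2 - r_i^2)
r_o = 16 mm, r_i = 10 mm
A = 490.088 mm^2
sigma = F/A = 4264 / 490.088
sigma = 8.7 MPa


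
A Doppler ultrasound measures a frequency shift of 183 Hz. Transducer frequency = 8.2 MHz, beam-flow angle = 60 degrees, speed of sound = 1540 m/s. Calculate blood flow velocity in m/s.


v = fd * c / (2 * f0 * cos(theta))
v = 183 * 1540 / (2 * 8.2000e+06 * cos(60))
v = 0.03437 m/s


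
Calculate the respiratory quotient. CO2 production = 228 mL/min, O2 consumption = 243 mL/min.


RQ = VCO2 / VO2
RQ = 228 / 243
RQ = 0.9383


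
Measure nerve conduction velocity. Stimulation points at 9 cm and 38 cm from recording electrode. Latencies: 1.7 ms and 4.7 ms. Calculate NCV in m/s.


Distance = (38 - 9) / 100 = 0.29 m
dt = (4.7 - 1.7) / 1000 = 0.003 s
NCV = dist / dt = 96.67 m/s


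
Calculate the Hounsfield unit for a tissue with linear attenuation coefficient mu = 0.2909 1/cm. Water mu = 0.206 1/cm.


HU = ((mu_tissue - mu_water) / mu_water) * 1000
HU = ((0.2909 - 0.206) / 0.206) * 1000
HU = 412.1


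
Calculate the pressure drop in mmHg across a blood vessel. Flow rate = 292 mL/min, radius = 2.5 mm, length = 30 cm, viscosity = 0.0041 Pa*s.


dP = 8*mu*L*Q / (pi*r^4)
Q = 292 mL/min = 4.86667e-06 m^3/s
dP = 390.227 Pa = 390.227 / 133.322 mmHg = 2.927 mmHg


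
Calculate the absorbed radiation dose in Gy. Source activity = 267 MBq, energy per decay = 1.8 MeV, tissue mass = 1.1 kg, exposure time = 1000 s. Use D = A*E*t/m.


A = 267 MBq = 2.6700e+08 Bq
E = 1.8 MeV = 2.8836e-13 J
D = A*E*t/m = 2.6700e+08*2.8836e-13*1000/1.1
D = 0.06999 Gy


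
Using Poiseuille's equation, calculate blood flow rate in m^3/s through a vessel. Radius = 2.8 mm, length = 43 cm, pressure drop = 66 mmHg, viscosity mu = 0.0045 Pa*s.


Q = pi*r^4*dP / (8*mu*L)
r = 0.0028 m, L = 0.43 m
dP = 66 mmHg = 8799.252 Pa
Q = 1.0976e-04 m^3/s


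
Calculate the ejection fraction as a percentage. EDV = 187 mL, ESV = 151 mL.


SV = EDV - ESV = 187 - 151 = 36 mL
EF = SV/EDV * 100 = 36/187 * 100
EF = 19.25%


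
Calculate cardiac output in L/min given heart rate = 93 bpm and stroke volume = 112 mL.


CO = HR * SV
CO = 93 * 112 / 1000
CO = 10.42 L/min


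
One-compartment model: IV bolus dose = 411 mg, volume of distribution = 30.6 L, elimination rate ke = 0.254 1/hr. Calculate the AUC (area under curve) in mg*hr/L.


C0 = Dose/Vd = 411/30.6 = 13.4314 mg/L
AUC = C0/ke = 13.4314/0.254
AUC = 52.88 mg*hr/L


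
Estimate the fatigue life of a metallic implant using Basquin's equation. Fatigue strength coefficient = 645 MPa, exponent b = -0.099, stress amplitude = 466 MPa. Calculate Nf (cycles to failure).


sigma_a = sigma_f' * (2Nf)^b
2Nf = (sigma_a/sigma_f')^(1/b)
2Nf = (466/645)^(1/-0.099)
2Nf = 26.668461
Nf = 13.33


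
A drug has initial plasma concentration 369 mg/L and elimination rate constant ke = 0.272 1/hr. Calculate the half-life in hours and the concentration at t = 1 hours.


t_half = ln(2) / ke = 0.693147 / 0.272 = 2.548 hr
C(t) = C0 * exp(-ke*t) = 369 * exp(-0.272*1)
C(1) = 281.1 mg/L


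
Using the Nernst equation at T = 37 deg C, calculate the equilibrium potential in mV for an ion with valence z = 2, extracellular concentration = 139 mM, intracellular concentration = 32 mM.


E = (RT/(zF)) * ln(C_out/C_in)
T = 37 + 273.15 = 310.15 K
E = (8.314 * 310.15 / (2 * 96485)) * ln(139/32)
E = 19.63 mV


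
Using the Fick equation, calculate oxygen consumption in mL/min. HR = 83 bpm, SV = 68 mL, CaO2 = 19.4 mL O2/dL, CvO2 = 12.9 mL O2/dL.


CO = HR*SV = 83*68/1000 = 5.644 L/min
a-v O2 diff = 19.4 - 12.9 = 6.5 mL/dL
VO2 = CO * (CaO2-CvO2) * 10 dL/L
VO2 = 5.644 * 6.5 * 10
VO2 = 366.9 mL/min


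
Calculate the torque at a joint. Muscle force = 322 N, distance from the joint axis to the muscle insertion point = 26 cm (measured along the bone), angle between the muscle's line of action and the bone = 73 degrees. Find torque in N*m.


Torque = F * d * sin(theta)   (moment arm = d*sin(theta))
d = 26 cm = 0.26 m
Torque = 322 * 0.26 * sin(73)
Torque = 80.06 N*m


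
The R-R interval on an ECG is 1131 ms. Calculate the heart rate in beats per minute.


HR = 60 / RR_interval(s)
RR = 1131 ms = 1.131 s
HR = 60 / 1.131 = 53.05 bpm


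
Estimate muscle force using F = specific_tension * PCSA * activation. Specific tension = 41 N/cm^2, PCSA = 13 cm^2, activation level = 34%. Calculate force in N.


F = sigma * PCSA * activation
F = 41 * 13 * 0.34
F = 181.2 N
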